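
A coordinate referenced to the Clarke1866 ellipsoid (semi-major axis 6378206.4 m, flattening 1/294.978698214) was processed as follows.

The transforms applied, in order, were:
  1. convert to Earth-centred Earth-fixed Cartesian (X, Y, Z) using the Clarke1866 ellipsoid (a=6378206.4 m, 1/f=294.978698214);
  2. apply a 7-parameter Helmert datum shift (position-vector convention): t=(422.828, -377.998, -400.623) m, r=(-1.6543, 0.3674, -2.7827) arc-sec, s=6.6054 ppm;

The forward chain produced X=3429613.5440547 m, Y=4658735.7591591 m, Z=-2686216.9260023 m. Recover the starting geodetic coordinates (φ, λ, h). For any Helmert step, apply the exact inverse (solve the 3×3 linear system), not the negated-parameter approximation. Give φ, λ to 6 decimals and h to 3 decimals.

start: X=3429613.5441, Y=4658735.7592, Z=-2686216.9260 m
→ Helmert⁻¹: X=3429109.9927, Y=4659150.7844, Z=-2685755.0866
→ geod (Bowring, a=6378206.400): φ=-25.05242600°, λ=53.64713100°, h=3712.5850 m

φ=-25.052426°, λ=53.647131°, h=3712.585 m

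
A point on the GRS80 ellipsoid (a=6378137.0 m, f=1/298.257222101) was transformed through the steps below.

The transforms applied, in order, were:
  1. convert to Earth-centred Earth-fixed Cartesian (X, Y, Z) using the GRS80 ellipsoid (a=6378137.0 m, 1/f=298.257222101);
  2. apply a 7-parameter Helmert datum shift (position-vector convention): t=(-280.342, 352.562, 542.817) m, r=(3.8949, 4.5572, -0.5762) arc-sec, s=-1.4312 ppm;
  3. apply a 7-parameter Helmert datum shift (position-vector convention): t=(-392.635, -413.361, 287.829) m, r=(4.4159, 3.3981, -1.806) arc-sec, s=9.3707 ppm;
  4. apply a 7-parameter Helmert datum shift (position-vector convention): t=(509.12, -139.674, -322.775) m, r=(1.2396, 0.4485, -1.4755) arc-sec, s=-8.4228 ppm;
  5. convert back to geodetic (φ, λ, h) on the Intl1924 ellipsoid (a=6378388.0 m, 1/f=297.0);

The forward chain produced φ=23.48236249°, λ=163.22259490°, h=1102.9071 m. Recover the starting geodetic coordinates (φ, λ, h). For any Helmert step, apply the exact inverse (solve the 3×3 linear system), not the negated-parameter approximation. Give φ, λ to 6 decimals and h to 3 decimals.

start: φ=23.482362°, λ=163.222595°, h=1102.907 m
→ ECEF (a=6378388.000, f=1/297.0): X=-5605086.9782, Y=1689863.9351, Z=2526277.2247
→ Helmert⁻¹: X=-5605660.8965, Y=1689992.9284, Z=2526598.9356
→ Helmert⁻¹: X=-5605272.1545, Y=1690395.4532, Z=2526158.9002
→ Helmert⁻¹: X=-5605060.3530, Y=1690077.3406, Z=2525463.9464
→ geod (Bowring, a=6378137.000): φ=23.47489700°, λ=163.22052000°, h=1048.5520 m

φ=23.474897°, λ=163.220520°, h=1048.552 m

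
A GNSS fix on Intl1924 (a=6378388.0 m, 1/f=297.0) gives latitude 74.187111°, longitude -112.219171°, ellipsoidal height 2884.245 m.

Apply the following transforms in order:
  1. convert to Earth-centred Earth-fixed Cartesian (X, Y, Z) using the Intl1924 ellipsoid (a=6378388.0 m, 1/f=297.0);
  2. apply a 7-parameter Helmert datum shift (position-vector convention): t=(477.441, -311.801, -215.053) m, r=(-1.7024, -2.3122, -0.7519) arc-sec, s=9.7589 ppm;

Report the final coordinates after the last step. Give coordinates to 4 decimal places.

start: φ=74.187111°, λ=-112.219171°, h=2884.245 m
→ ECEF (a=6378388.000, f=1/297.0): X=-659611.6002, Y=-1614784.2121, Z=6117584.2751
→ Helmert 7p (PV): X=-659215.0607, Y=-1615058.8753, Z=6117434.8565

X=-659215.0607 m, Y=-1615058.8753 m, Z=6117434.8565 m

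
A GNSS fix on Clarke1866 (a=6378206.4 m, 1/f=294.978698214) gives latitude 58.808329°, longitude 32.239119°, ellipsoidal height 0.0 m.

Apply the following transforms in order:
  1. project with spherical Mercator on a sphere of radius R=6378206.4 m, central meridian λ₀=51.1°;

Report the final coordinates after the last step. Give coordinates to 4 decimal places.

E=-2099606.5142 m, N=8139162.8094 m

start: φ=58.808329°, λ=32.239119°, h=0.000 m
→ merc (R=6378206.4, λ₀=51.1°): E=-2099606.5142, N=8139162.8094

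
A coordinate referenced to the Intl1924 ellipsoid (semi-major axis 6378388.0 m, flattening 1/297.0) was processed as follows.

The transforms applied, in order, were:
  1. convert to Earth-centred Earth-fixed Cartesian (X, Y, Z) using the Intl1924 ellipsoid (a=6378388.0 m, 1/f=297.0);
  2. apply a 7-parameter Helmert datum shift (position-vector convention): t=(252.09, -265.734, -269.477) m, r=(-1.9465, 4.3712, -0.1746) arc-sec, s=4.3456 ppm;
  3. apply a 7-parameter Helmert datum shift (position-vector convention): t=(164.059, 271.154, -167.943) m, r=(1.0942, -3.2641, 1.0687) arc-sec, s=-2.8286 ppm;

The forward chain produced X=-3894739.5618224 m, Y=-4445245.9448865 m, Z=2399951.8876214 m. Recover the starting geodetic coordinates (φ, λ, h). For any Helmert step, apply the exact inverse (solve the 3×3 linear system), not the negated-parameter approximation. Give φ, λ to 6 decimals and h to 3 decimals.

start: X=-3894739.5618, Y=-4445245.9449, Z=2399951.8876 m
→ Helmert⁻¹: X=-3894899.6881, Y=-4445496.7605, Z=2400211.8383
→ Helmert⁻¹: X=-3895181.9572, Y=-4445237.6584, Z=2400346.3871
→ geod (Bowring, a=6378388.000): φ=22.23822800°, λ=-131.22677300°, h=3869.8460 m

φ=22.238228°, λ=-131.226773°, h=3869.846 m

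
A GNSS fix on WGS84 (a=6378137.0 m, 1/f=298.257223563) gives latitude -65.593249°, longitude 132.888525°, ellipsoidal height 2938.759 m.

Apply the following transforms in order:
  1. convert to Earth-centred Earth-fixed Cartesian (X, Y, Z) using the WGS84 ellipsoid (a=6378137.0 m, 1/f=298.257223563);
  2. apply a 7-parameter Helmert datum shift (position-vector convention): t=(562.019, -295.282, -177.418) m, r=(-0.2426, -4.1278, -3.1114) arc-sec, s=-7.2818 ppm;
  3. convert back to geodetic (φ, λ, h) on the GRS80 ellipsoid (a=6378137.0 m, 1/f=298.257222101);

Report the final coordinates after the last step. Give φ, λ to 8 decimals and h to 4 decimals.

start: φ=-65.593249°, λ=132.888525°, h=2938.759 m
→ ECEF (a=6378137.000, f=1/298.257223563): X=-1799493.3754, Y=1937263.4234, Z=-5788029.4230
→ Helmert 7p (PV): X=-1798773.2004, Y=1936974.3713, Z=-5788202.9837
→ geod (Bowring, a=6378137.000): φ=-65.59962178°, λ=132.88135190°, h=2806.8181 m

φ=-65.59962178°, λ=132.88135190°, h=2806.8181 m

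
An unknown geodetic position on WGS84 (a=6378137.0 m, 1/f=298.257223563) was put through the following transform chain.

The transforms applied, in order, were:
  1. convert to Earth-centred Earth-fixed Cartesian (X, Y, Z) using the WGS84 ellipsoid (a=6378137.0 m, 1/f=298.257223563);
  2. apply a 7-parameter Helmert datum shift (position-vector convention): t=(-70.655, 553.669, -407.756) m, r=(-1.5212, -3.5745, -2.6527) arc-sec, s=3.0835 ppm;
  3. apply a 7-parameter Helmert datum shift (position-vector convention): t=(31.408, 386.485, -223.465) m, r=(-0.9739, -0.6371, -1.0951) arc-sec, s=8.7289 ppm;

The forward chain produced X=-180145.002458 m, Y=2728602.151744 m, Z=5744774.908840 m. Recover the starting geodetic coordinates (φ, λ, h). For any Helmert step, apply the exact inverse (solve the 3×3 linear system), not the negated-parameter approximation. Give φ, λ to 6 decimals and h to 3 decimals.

start: X=-180145.0025, Y=2728602.1517, Z=5744774.9088 m
→ Helmert⁻¹: X=-180171.5773, Y=2728163.7707, Z=5744961.6646
→ Helmert⁻¹: X=-180035.8797, Y=2727557.0037, Z=5745374.9404
→ geod (Bowring, a=6378137.000): φ=64.70511800°, λ=93.77640300°, h=1809.4100 m

φ=64.705118°, λ=93.776403°, h=1809.410 m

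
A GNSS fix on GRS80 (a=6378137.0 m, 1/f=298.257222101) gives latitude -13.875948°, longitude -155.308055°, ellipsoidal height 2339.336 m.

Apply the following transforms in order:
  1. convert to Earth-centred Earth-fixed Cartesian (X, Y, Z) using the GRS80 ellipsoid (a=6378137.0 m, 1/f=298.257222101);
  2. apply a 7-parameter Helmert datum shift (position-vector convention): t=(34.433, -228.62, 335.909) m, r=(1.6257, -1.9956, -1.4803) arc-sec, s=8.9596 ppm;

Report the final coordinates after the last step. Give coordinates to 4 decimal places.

start: φ=-13.875948°, λ=-155.308055°, h=2339.336 m
→ ECEF (a=6378137.000, f=1/298.257222101): X=-5628997.9710, Y=-2588091.0826, Z=-1520222.0005
→ Helmert 7p (PV): X=-5629017.8375, Y=-2588290.5110, Z=-1519974.5713

X=-5629017.8375 m, Y=-2588290.5110 m, Z=-1519974.5713 m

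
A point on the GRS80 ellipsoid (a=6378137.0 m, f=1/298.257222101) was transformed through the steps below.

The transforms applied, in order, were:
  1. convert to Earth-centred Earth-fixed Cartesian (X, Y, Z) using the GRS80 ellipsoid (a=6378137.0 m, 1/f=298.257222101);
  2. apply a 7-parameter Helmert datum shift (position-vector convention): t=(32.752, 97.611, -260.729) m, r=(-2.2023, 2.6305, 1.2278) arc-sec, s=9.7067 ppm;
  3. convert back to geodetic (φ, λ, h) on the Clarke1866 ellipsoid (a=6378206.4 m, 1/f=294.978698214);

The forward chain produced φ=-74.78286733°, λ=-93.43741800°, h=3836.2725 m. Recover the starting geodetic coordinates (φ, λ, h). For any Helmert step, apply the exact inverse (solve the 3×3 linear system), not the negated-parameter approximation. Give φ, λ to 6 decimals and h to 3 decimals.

φ=-74.780965°, λ=-93.436145°, h=3397.083 m

start: φ=-74.782867°, λ=-93.437418°, h=3836.273 m
→ ECEF (a=6378206.400, f=1/294.978698214): X=-100756.5663, Y=-1677421.2969, Z=-6135971.9627
→ Helmert⁻¹: X=-100720.0766, Y=-1677436.5145, Z=-6135670.8714
→ geod (Bowring, a=6378137.000): φ=-74.78096500°, λ=-93.43614500°, h=3397.0830 m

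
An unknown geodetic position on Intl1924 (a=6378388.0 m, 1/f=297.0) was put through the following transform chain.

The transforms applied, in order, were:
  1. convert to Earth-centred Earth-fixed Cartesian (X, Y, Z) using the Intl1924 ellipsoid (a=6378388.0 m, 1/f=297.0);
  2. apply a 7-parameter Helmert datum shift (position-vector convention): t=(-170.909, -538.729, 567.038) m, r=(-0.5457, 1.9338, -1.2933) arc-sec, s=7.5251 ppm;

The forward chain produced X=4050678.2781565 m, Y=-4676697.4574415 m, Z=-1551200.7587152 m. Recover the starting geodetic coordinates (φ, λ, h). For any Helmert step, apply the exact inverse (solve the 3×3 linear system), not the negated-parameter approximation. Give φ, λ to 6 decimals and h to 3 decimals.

start: X=4050678.2782, Y=-4676697.4574, Z=-1551200.7587 m
→ Helmert⁻¹: X=4050862.5719, Y=-4676094.0355, Z=-1551730.5126
→ geod (Bowring, a=6378388.000): φ=-14.17173800°, λ=-49.09788000°, h=1228.3120 m

φ=-14.171738°, λ=-49.097880°, h=1228.312 m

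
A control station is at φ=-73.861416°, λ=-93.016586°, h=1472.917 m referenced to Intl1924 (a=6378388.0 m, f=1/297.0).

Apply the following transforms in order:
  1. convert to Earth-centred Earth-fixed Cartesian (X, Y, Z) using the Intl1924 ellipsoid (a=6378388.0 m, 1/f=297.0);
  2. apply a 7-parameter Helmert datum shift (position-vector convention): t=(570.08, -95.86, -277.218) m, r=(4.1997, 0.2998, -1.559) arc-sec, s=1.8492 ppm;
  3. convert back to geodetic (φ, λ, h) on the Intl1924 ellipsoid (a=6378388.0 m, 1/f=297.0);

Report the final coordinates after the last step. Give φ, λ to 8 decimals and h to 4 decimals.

start: φ=-73.861416°, λ=-93.016586°, h=1472.917 m
→ ECEF (a=6378388.000, f=1/297.0): X=-93613.6830, Y=-1776416.1455, Z=-6106218.8518
→ Helmert 7p (PV): X=-93066.0779, Y=-1776390.2557, Z=-6106543.3945
→ geod (Bowring, a=6378388.000): φ=-73.86269371°, λ=-92.99901603°, h=1769.4984 m

φ=-73.86269371°, λ=-92.99901603°, h=1769.4984 m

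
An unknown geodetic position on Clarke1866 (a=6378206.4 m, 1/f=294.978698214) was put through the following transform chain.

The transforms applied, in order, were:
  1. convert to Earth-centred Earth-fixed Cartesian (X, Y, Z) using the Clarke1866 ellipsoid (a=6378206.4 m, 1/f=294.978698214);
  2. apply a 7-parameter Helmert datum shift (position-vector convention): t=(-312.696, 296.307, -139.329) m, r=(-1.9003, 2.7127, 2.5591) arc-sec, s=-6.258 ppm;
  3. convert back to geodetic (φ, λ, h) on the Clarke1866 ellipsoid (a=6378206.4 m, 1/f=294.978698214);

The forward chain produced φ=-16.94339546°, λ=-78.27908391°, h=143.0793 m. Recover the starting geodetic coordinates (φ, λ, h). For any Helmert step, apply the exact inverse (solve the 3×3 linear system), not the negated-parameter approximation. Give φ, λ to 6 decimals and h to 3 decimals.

φ=-16.941625°, λ=-78.277230°, h=480.767 m

start: φ=-16.943395°, λ=-78.279084°, h=143.079 m
→ ECEF (a=6378206.400, f=1/294.978698214): X=1239841.1295, Y=-5975979.4005, Z=-1846771.3772
→ Helmert⁻¹: X=1240111.7259, Y=-5976311.4798, Z=-1846682.3544
→ geod (Bowring, a=6378206.400): φ=-16.94162500°, λ=-78.27723000°, h=480.7670 m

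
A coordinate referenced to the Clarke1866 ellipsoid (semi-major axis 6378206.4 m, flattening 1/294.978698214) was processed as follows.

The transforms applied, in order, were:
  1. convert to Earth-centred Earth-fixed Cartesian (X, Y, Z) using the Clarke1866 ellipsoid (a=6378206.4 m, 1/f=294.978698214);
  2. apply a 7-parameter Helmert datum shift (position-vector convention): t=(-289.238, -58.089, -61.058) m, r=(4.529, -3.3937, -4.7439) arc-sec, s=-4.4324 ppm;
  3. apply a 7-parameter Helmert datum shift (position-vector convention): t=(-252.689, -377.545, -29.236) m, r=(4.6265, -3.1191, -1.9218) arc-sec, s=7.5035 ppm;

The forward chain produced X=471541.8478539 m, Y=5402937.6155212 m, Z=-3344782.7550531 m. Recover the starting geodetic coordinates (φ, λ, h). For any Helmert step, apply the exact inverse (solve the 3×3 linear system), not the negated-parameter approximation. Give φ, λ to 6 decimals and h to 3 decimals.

start: X=471541.8479, Y=5402937.6155, Z=-3344782.7551 m
→ Helmert⁻¹: X=471690.0740, Y=5403203.9870, Z=-3344856.7480
→ Helmert⁻¹: X=471802.1002, Y=5403223.4311, Z=-3344936.9179
→ geod (Bowring, a=6378206.400): φ=-31.83694600°, λ=85.00966800°, h=59.1060 m

φ=-31.836946°, λ=85.009668°, h=59.106 m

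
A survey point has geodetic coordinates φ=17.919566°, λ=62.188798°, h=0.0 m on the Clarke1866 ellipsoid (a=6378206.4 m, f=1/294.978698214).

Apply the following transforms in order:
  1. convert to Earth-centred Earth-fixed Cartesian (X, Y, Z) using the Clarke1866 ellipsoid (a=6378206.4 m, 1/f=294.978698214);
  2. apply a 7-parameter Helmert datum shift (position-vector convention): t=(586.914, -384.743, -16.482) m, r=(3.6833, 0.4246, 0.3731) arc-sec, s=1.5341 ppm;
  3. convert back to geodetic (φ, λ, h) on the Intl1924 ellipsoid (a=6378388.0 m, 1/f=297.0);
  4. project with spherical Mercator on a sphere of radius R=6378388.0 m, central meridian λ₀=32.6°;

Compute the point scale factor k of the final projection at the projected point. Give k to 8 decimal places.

1.05098461

start: φ=17.919566°, λ=62.188798°, h=0.000 m
→ ECEF (a=6378206.400, f=1/294.978698214): X=2832362.3605, Y=5369508.3457, Z=1949798.0951
→ Helmert 7p (PV): X=2832947.9207, Y=5369102.1455, Z=1949874.6580
→ geod (Bowring, a=6378388.000): φ=17.91969026°, λ=62.18212108°, h=-253.7398 m
→ into merc (λ₀=32.6°): φ=17.91969026°, λ−λ₀=29.58212108°
scale k = 1.05098461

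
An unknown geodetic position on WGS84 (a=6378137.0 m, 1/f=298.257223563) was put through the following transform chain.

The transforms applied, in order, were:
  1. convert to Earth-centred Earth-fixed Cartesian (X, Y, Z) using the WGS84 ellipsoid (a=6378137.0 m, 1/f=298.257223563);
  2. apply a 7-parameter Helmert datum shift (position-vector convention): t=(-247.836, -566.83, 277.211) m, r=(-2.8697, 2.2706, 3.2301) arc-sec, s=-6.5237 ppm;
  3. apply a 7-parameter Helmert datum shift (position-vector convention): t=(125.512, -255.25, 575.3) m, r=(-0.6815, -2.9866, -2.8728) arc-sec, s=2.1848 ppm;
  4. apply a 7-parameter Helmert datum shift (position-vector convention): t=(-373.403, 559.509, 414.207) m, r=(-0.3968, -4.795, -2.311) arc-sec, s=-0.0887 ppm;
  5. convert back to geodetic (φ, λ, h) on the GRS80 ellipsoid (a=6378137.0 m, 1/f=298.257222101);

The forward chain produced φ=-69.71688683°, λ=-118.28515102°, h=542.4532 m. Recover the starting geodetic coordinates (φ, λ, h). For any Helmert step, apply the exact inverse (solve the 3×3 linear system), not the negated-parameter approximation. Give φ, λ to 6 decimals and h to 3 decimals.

start: φ=-69.716887°, λ=-118.285151°, h=542.453 m
→ ECEF (a=6378137.000, f=1/298.257222101): X=-1050911.6980, Y=-1952967.1856, Z=-5960673.1185
→ Helmert⁻¹: X=-1050655.0766, Y=-1953527.1719, Z=-5961067.1880
→ Helmert⁻¹: X=-1050837.4093, Y=-1953262.5930, Z=-5961620.7010
→ Helmert⁻¹: X=-1050561.3744, Y=-1952609.1029, Z=-5961975.5367
→ geod (Bowring, a=6378137.000): φ=-69.72497900°, λ=-118.28156400°, h=1597.3170 m

φ=-69.724979°, λ=-118.281564°, h=1597.317 m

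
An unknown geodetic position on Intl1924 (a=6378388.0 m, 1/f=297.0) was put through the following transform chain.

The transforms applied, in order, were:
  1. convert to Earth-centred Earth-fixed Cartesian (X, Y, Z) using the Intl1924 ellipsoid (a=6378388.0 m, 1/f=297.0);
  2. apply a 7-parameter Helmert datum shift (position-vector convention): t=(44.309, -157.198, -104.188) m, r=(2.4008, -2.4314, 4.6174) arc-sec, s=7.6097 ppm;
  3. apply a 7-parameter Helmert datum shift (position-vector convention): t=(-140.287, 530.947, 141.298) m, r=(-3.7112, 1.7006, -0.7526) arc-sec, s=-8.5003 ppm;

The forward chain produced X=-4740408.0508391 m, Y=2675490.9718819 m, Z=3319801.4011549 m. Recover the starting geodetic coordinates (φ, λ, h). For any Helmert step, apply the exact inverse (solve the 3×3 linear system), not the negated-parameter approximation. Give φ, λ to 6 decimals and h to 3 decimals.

φ=31.551724°, λ=150.561563°, h=3012.715 m

start: X=-4740408.0508, Y=2675490.9719, Z=3319801.4012 m
→ Helmert⁻¹: X=-4740345.1879, Y=2674905.7376, Z=3319697.3666
→ Helmert⁻¹: X=-4740254.4050, Y=2675187.3341, Z=3319801.0315
→ geod (Bowring, a=6378388.000): φ=31.55172400°, λ=150.56156300°, h=3012.7150 m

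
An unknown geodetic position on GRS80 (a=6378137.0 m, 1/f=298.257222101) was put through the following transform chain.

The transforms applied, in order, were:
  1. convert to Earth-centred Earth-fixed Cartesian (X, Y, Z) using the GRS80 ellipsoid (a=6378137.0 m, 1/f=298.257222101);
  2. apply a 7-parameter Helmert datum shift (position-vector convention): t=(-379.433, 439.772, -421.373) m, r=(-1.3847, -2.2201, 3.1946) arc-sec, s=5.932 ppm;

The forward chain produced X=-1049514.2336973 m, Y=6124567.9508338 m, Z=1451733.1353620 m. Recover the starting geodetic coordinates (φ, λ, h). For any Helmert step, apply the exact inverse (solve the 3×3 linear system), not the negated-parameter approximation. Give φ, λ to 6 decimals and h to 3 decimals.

start: X=-1049514.2337, Y=6124567.9508, Z=1451733.1354 m
→ Helmert⁻¹: X=-1049018.0976, Y=6124098.3488, Z=1452198.2976
→ geod (Bowring, a=6378137.000): φ=13.24076600°, λ=99.72005900°, h=3720.4020 m

φ=13.240766°, λ=99.720059°, h=3720.402 m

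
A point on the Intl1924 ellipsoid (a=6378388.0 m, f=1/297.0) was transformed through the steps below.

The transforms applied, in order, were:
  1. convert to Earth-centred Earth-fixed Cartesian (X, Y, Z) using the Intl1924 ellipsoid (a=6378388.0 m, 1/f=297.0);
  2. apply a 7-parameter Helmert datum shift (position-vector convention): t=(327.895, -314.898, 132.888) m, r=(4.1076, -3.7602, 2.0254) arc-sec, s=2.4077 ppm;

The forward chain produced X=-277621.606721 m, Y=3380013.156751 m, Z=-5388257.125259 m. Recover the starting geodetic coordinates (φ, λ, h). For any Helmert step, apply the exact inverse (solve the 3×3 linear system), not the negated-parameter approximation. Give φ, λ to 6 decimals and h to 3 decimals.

start: X=-277621.6067, Y=3380013.1568, Z=-5388257.1253 m
→ Helmert⁻¹: X=-278013.8718, Y=3380215.3394, Z=-5388439.2858
→ geod (Bowring, a=6378388.000): φ=-57.98645200°, λ=94.70184500°, h=3995.3630 m

φ=-57.986452°, λ=94.701845°, h=3995.363 m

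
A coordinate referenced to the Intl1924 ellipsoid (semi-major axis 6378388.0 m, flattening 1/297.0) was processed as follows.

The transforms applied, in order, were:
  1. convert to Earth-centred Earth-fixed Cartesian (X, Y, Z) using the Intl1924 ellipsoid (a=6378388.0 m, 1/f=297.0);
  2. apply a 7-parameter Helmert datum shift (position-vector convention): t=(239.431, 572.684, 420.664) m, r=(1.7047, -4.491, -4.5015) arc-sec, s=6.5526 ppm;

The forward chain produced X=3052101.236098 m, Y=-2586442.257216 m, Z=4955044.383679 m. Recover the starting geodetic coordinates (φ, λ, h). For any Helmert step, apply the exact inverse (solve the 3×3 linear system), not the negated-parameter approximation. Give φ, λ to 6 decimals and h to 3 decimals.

start: X=3052101.2361, Y=-2586442.2572, Z=4955044.3837 m
→ Helmert⁻¹: X=3052006.1389, Y=-2586890.4356, Z=4954546.1826
→ geod (Bowring, a=6378388.000): φ=51.26748400°, λ=-40.28472000°, h=2860.9690 m

φ=51.267484°, λ=-40.284720°, h=2860.969 m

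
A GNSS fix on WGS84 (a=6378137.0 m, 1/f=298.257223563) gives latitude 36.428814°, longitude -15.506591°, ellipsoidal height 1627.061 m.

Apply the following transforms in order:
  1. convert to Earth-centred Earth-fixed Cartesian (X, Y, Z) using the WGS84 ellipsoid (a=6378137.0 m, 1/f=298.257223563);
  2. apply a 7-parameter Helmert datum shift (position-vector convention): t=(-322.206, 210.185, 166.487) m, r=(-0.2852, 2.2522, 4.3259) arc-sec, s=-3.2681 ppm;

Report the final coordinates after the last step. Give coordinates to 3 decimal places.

X=4951859.150 m, Y=-1373636.280 m, Z=3767649.880 m

start: φ=36.428814°, λ=-15.506591°, h=1627.061 m
→ ECEF (a=6378137.000, f=1/298.257223563): X=4952127.5870, Y=-1373960.0235, Z=3767547.8776
→ Helmert 7p (PV): X=4951859.1500, Y=-1373636.2805, Z=3767649.8796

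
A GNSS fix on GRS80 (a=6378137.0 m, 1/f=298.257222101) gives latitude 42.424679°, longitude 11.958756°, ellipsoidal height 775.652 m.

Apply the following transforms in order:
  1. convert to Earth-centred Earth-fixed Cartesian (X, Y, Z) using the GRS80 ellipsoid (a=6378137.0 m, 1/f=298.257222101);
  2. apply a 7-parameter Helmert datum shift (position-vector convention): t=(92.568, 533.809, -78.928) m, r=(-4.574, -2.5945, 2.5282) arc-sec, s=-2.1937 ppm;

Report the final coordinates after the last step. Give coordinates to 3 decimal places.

X=4613545.490 m, Y=977848.448 m, Z=4281013.657 m

start: φ=42.424679°, λ=11.958756°, h=775.652 m
→ ECEF (a=6378137.000, f=1/298.257222101): X=4613528.8694, Y=977165.3002, Z=4281065.6147
→ Helmert 7p (PV): X=4613545.4904, Y=977848.4478, Z=4281013.6574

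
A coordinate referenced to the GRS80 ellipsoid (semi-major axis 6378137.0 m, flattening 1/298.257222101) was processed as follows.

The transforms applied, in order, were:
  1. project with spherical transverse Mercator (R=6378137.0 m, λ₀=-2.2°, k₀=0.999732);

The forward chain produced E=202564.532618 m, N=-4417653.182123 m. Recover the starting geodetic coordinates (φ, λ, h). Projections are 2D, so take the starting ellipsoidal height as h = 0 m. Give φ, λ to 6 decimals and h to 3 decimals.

start: E=202564.5326, N=-4417653.1821 m
→ tm⁻¹: φ=-39.67110800°, λ=0.16457000°

φ=-39.671108°, λ=0.164570°, h=0.000 m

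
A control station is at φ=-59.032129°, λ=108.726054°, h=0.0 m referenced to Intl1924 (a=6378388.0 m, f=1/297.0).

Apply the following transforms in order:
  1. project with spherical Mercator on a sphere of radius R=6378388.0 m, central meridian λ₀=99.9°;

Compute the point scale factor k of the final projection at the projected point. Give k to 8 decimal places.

start: φ=-59.032129°, λ=108.726054°, h=0.000 m
→ into merc (λ₀=99.9°): φ=-59.03212900°, λ−λ₀=8.82605400°
scale k = 1.94341804

1.94341804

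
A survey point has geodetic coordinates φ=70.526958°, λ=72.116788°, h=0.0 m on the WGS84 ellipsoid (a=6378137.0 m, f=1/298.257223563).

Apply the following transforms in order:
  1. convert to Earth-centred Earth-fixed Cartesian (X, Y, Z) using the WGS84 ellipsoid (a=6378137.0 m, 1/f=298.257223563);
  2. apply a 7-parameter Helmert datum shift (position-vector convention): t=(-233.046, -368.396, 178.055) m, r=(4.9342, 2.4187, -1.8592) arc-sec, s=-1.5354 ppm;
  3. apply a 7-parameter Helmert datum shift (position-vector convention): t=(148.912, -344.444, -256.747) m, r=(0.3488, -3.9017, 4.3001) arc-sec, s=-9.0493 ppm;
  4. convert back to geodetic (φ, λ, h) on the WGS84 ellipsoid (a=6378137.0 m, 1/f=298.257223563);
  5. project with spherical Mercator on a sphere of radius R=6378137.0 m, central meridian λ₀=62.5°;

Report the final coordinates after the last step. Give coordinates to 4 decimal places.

start: φ=70.526958°, λ=72.116788°, h=0.000 m
→ ECEF (a=6378137.000, f=1/298.257223563): X=654871.3764, Y=2029553.8234, Z=5990893.1234
→ Helmert 7p (PV): X=654725.8688, Y=2029033.0965, Z=5991102.8511
→ Helmert 7p (PV): X=654713.2297, Y=2028673.8094, Z=5990807.7046
→ geod (Bowring, a=6378137.000): φ=70.53419071°, λ=72.11356999°, h=-375.8602 m
→ merc (R=6378137.0, λ₀=62.5°): E=1070177.7159, N=11244850.3785

E=1070177.7159 m, N=11244850.3785 m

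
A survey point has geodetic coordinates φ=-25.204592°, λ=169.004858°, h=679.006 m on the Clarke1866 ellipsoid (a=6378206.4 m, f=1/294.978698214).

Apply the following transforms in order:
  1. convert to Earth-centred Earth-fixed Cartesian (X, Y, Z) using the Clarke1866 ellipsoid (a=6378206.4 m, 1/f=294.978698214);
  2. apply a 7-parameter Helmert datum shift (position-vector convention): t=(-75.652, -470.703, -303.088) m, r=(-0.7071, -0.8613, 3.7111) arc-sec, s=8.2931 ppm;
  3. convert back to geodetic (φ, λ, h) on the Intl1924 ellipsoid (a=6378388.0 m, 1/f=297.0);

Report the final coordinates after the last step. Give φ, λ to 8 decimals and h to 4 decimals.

start: φ=-25.204592°, λ=169.004858°, h=679.006 m
→ ECEF (a=6378206.400, f=1/294.978698214): X=-5669103.8315, Y=1101463.3294, Z=-2699732.3372
→ Helmert 7p (PV): X=-5669235.0422, Y=1100890.5070, Z=-2700085.2630
→ geod (Bowring, a=6378388.000): φ=-25.20638189°, λ=169.01068499°, h=638.9166 m

φ=-25.20638189°, λ=169.01068499°, h=638.9166 m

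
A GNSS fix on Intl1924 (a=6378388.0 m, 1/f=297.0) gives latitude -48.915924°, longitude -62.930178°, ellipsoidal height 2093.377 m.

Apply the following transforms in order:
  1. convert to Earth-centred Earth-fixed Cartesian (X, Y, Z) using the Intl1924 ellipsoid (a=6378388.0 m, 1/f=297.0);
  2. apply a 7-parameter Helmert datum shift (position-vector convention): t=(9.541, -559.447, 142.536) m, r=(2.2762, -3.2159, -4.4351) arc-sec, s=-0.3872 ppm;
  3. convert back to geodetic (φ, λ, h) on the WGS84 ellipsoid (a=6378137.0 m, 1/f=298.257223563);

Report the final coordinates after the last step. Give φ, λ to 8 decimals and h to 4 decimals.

start: φ=-48.915924°, λ=-62.930178°, h=2093.377 m
→ ECEF (a=6378388.000, f=1/297.0): X=1911802.2529, Y=-3740846.4905, Z=-4786087.9038
→ Helmert 7p (PV): X=1911805.2386, Y=-3741392.7805, Z=-4785954.9889
→ geod (Bowring, a=6378137.000): φ=-48.91101991°, λ=-62.93353191°, h=2512.9551 m

φ=-48.91101991°, λ=-62.93353191°, h=2512.9551 m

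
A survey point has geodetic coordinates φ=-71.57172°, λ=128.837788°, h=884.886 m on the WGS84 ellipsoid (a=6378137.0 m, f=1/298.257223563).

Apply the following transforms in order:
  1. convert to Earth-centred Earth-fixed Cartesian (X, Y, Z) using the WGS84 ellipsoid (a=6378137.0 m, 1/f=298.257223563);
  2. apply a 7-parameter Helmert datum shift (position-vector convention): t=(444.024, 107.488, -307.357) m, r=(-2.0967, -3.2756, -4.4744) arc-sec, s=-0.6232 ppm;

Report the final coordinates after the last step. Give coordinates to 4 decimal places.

X=-1267846.8587 m, Y=1575542.1462 m, Z=-6029928.1705 m

start: φ=-71.571720°, λ=128.837788°, h=884.886 m
→ ECEF (a=6378137.000, f=1/298.257223563): X=-1268421.6022, Y=1575469.4161, Z=-6029588.4131
→ Helmert 7p (PV): X=-1267846.8587, Y=1575542.1462, Z=-6029928.1705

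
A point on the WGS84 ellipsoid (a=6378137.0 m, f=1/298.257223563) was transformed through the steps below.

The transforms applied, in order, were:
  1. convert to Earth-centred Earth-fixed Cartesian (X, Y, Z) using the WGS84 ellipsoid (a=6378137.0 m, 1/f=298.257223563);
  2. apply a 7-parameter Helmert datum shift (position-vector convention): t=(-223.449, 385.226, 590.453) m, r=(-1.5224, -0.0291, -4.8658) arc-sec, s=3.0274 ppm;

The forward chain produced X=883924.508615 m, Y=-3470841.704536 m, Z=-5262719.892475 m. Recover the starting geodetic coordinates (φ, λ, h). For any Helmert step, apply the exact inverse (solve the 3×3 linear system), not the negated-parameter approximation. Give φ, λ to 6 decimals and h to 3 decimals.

φ=-55.941035°, λ=-75.708685°, h=3080.354 m

start: X=883924.5086, Y=-3470841.7045, Z=-5262719.8925 m
→ Helmert⁻¹: X=884226.4232, Y=-3471156.7153, Z=-5263320.1561
→ geod (Bowring, a=6378137.000): φ=-55.94103500°, λ=-75.70868500°, h=3080.3540 m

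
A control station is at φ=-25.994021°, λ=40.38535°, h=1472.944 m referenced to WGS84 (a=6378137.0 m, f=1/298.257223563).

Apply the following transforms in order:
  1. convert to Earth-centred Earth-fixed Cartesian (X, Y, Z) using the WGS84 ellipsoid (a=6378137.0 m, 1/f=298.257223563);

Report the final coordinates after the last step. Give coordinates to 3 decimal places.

start: φ=-25.994021°, λ=40.385350°, h=1472.944 m
→ ECEF (a=6378137.000, f=1/298.257223563): X=4370609.4132, Y=3717753.6247, Z=-2779112.1270

X=4370609.413 m, Y=3717753.625 m, Z=-2779112.127 m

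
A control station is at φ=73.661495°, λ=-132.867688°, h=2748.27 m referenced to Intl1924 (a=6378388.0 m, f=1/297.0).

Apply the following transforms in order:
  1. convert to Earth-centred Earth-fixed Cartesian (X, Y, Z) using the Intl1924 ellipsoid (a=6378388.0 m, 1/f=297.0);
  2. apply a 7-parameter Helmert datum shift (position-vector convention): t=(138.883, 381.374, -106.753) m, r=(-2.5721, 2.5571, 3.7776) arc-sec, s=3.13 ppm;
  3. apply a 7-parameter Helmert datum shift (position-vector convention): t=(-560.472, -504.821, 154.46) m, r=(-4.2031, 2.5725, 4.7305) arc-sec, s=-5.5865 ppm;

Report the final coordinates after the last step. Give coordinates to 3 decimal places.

X=-1225220.649 m, Y=-1319727.963 m, Z=6101308.122 m

start: φ=73.661495°, λ=-132.867688°, h=2748.270 m
→ ECEF (a=6378388.000, f=1/297.0): X=-1225008.2259, Y=-1319757.6362, Z=6101201.5994
→ Helmert 7p (PV): X=-1224773.3687, Y=-1319326.7467, Z=6101145.5872
→ Helmert 7p (PV): X=-1225220.6491, Y=-1319727.9626, Z=6101308.1222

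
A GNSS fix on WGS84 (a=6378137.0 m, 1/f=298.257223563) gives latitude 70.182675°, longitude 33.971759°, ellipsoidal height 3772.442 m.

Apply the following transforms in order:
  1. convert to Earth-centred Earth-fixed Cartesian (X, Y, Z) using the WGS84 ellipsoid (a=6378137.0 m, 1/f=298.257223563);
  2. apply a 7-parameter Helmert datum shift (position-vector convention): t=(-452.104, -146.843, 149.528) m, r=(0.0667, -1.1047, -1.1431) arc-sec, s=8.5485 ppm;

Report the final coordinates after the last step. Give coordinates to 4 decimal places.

X=1799184.5068 m, Y=1212438.3502 m, Z=5981739.4928 m

start: φ=70.182675°, λ=33.971759°, h=3772.442 m
→ ECEF (a=6378137.000, f=1/298.257223563): X=1799646.5422, Y=1212586.7353, Z=5981528.8011
→ Helmert 7p (PV): X=1799184.5068, Y=1212438.3502, Z=5981739.4928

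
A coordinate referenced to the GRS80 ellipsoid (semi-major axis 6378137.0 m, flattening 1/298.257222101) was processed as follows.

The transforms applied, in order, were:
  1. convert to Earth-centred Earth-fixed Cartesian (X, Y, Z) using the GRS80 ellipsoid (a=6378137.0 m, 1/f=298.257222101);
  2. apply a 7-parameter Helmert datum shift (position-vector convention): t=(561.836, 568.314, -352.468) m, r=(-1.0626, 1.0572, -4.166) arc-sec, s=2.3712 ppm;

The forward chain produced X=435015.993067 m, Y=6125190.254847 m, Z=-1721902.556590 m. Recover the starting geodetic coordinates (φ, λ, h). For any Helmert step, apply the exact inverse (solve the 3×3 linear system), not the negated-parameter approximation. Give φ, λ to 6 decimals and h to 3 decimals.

start: X=435015.9931, Y=6125190.2548, Z=-1721902.5566 m
→ Helmert⁻¹: X=434338.2493, Y=6124625.0592, Z=-1721512.2285
→ geod (Bowring, a=6378137.000): φ=-15.76255900°, λ=85.94356300°, h=205.9460 m

φ=-15.762559°, λ=85.943563°, h=205.946 m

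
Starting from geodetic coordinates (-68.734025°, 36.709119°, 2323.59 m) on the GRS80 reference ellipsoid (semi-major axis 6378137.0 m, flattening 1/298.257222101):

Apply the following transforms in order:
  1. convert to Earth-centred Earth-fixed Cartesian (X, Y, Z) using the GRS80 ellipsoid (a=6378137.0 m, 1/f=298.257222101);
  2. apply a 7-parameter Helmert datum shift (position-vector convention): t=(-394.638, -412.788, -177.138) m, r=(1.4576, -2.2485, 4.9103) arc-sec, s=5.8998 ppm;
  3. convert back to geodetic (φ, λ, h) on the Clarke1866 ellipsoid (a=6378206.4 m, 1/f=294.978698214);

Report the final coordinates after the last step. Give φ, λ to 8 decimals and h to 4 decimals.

start: φ=-68.734025°, λ=36.709119°, h=2323.590 m
→ ECEF (a=6378137.000, f=1/298.257222101): X=1860647.2338, Y=1387344.4228, Z=-5923441.6873
→ Helmert 7p (PV): X=1860295.1182, Y=1387025.9734, Z=-5923623.6854
→ geod (Bowring, a=6378206.400): φ=-68.74000835°, λ=36.70801241°, h=2458.9300 m

φ=-68.74000835°, λ=36.70801241°, h=2458.9300 m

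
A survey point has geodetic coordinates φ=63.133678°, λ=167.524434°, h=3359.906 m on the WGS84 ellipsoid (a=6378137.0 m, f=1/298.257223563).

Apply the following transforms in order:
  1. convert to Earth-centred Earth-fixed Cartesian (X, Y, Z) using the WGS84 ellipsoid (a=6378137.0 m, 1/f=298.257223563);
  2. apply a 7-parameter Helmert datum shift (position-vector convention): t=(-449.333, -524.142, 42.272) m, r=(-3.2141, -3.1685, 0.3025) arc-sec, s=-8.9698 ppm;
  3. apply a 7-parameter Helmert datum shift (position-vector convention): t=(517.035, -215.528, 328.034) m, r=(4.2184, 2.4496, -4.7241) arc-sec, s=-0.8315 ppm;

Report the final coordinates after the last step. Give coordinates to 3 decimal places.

X=-2823209.163 m, Y=623934.207 m, Z=5670032.324 m

start: φ=63.133678°, λ=167.524434°, h=3359.906 m
→ ECEF (a=6378137.000, f=1/298.257223563): X=-2823298.1569, Y=624647.0706, Z=5669724.3895
→ Helmert 7p (PV): X=-2823810.1753, Y=624201.5322, Z=5669662.7026
→ Helmert 7p (PV): X=-2823209.1633, Y=623934.2068, Z=5670032.3236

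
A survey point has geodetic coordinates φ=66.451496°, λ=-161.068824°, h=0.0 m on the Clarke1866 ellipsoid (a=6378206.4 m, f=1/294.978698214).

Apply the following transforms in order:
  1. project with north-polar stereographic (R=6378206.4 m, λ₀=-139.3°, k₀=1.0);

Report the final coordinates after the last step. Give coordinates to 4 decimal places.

E=-986112.9201 m, N=-2469354.0793 m

start: φ=66.451496°, λ=-161.068824°, h=0.000 m
→ stereo (R=6378206.4, λ₀=-139.3°): E=-986112.9201, N=-2469354.0793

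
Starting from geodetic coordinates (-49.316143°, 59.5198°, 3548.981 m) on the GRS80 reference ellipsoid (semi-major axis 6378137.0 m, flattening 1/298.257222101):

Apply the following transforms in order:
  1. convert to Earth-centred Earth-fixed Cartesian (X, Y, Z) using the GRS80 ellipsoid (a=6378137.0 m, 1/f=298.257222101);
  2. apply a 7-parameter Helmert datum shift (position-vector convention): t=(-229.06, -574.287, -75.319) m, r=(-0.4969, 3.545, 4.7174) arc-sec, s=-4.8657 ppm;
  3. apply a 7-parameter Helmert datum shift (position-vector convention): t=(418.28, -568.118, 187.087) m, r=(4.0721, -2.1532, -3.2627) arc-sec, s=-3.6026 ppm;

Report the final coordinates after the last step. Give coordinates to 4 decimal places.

X=2114368.2888 m, Y=3591056.0245 m, Z=-4816042.6213 m

start: φ=-49.316143°, λ=59.519800°, h=3548.981 m
→ ECEF (a=6378137.000, f=1/298.257222101): X=2114254.8109, Y=3592130.4476, Z=-4816243.1562
→ Helmert 7p (PV): X=2113850.5352, Y=3591575.4339, Z=-4816340.0311
→ Helmert 7p (PV): X=2114368.2888, Y=3591056.0245, Z=-4816042.6213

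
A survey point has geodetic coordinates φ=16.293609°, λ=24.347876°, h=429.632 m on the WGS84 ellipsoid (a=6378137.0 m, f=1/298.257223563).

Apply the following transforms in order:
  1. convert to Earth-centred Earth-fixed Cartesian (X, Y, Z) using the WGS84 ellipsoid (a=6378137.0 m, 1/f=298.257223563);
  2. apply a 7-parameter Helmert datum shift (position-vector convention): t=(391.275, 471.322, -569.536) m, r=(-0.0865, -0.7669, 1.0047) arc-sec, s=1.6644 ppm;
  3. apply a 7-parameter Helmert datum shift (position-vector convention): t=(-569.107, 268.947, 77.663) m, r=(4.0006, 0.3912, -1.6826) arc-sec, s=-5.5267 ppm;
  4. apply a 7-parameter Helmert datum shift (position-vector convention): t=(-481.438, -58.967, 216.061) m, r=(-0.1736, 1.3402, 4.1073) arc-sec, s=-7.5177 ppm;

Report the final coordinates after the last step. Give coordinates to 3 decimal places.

X=5578565.162 m, Y=2525487.990 m, Z=1777781.317 m

start: φ=16.293609°, λ=24.347876°, h=429.632 m
→ ECEF (a=6378137.000, f=1/298.257223563): X=5579321.6021, Y=2524774.9066, Z=1778057.6509
→ Helmert 7p (PV): X=5579703.2544, Y=2525278.3530, Z=1777510.7597
→ Helmert 7p (PV): X=5579127.2811, Y=2525453.3520, Z=1777616.9952
→ Helmert 7p (PV): X=5578565.1624, Y=2525487.9905, Z=1777781.3171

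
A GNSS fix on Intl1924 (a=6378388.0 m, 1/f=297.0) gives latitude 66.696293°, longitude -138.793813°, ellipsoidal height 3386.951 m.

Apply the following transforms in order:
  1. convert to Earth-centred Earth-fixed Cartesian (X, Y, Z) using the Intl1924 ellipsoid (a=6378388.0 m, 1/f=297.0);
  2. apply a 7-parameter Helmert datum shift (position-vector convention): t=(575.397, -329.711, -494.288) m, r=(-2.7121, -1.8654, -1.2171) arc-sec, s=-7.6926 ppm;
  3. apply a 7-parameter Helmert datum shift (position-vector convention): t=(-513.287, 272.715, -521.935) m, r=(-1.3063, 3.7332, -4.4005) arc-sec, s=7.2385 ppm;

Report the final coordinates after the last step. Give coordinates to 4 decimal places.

start: φ=66.696293°, λ=-138.793813°, h=3386.951 m
→ ECEF (a=6378388.000, f=1/297.0): X=-1904818.9440, Y=-1667906.2904, Z=5838341.0855
→ Helmert 7p (PV): X=-1904291.5355, Y=-1668135.1656, Z=5837806.5895
→ Helmert 7p (PV): X=-1904748.5358, Y=-1667796.9267, Z=5837371.9422

X=-1904748.5358 m, Y=-1667796.9267 m, Z=5837371.9422 m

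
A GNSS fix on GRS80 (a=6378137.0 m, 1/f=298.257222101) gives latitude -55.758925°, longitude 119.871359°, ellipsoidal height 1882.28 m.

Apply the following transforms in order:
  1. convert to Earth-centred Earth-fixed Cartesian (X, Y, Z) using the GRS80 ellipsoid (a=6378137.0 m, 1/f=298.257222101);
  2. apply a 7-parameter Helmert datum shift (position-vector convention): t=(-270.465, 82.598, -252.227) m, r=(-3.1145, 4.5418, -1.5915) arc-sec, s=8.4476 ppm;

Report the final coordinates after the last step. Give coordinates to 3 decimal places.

X=-1792437.564 m, Y=3120140.238 m, Z=-5251246.332 m

start: φ=-55.758925°, λ=119.871359°, h=1882.280 m
→ ECEF (a=6378137.000, f=1/298.257222101): X=-1792060.4116, Y=3120096.7428, Z=-5250942.0951
→ Helmert 7p (PV): X=-1792437.5638, Y=3120140.2381, Z=-5251246.3321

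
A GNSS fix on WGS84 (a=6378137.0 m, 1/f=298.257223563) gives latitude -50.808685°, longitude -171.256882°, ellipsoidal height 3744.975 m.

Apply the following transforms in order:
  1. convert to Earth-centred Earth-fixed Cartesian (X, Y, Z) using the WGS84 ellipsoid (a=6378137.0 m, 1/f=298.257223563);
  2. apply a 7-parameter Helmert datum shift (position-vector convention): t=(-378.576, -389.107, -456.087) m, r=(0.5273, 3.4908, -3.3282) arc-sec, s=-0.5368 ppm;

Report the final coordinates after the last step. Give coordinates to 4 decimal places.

start: φ=-50.808685°, λ=-171.256882°, h=3744.975 m
→ ECEF (a=6378137.000, f=1/298.257223563): X=-3993958.5115, Y=-614237.9261, Z=-4923025.6402
→ Helmert 7p (PV): X=-3994428.1713, Y=-614549.6733, Z=-4923413.0615

X=-3994428.1713 m, Y=-614549.6733 m, Z=-4923413.0615 m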